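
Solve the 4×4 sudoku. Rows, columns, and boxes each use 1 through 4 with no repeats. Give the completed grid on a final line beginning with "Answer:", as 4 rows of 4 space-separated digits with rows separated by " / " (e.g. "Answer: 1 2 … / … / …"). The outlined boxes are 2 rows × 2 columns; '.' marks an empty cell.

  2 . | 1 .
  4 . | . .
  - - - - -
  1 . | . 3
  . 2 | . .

Step 1. [r3c3∈{2,4}] row 3 places 2 nowhere but r3c3 ⇒ r3c3=2.
Step 2. [r1c4∈{4}] r1c4's peers cover all but 4 ⇒ r1c4=4.
Step 3. [r2c2∈{1,3}] row 2 places 1 nowhere but r2c2. So r2c2=1.
Step 4. [r4c3∈{4}] r4c3's peers cover all but 4. So r4c3=4.
Step 5. [r4c4∈{1}] only 1 remains possible at r4c4. So r4c4=1.
Step 6. [r1c2∈{3}] nothing but 3 survives at r1c2 ⇒ r1c2=3.
Step 7. [r2c4∈{2}] only 2 remains possible at r2c4, so r2c4=2.
Step 8. [r4c1∈{3}] only 3 remains possible at r4c1, so r4c1=3.
Step 9. [r2c3∈{3}] r2c3 has the single candidate 3 ⇒ r2c3=3.
Step 10. [r3c2∈{4}] r3c2 is down to just 4. So r3c2=4.

Answer: 2 3 1 4 / 4 1 3 2 / 1 4 2 3 / 3 2 4 1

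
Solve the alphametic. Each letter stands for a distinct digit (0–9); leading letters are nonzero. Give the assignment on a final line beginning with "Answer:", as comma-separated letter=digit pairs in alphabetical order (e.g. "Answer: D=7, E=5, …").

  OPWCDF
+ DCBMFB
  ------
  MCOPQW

Step 1. [col 1: F + B ≡ W (mod 10)] column 1 (F + B ≡ W (mod 10), carry-in 0) doesn't pin B yet; pick B=8 and continue ⇒ B=8.
Step 2. [col 1: F + B ≡ W (mod 10)] no forcing yet in column 1 (carry-in 0); W=3 is free and consistent — try it. So W=3.
Step 3. [col 1: F + B ≡ W (mod 10)] in column 1 we have F+B≡W with carry-in 0; given B=8, W=3 and digits 3,8 already taken and all letters distinct, that pins F to 5, so F=5.
Step 4. [col 2: D + F ≡ Q (mod 10)] several values work for D in column 2 (D + F ≡ Q (mod 10), carry-in 1); try D=4, so D=4.
Step 5. [col 2: D + F ≡ Q (mod 10)] column 2: given D=4, F=5, carry-in 1, and digits 3,4,5,8 already taken and all letters distinct, D+F≡Q (mod 10) forces Q=0, so Q=0.
Step 6. [col 3: C + M ≡ P (mod 10)] column 3: given nothing yet, carry-in 1, and digits 0,3,4,5,8 already taken and all letters distinct, C+M≡P (mod 10) forces P=9, so P=9.
Step 7. [col 3: C + M ≡ P (mod 10)] column 3 (C + M ≡ P (mod 10), carry-in 1) doesn't pin C yet; pick C=2 and continue ⇒ C=2.
Step 8. [col 3: C + M ≡ P (mod 10)] column 3 reads C+M+carry(1)=P with C=2, P=9; with digits 0,2,3,4,5,8,9 already taken and all letters distinct, the only value for M is 6 ⇒ M=6.
Step 9. [col 4: W + B ≡ O (mod 10)] column 4: given W=3, B=8, carry-in 0, and digits 0,2,3,4,5,6,8,9 already taken and all letters distinct, W+B≡O (mod 10) forces O=1. So O=1.

Answer: B=8, C=2, D=4, F=5, M=6, O=1, P=9, Q=0, W=3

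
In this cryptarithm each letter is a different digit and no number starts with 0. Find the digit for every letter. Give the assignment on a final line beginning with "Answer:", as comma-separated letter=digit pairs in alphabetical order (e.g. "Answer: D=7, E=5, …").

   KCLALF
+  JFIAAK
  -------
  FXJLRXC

Step 1. [col 1: F + K ≡ C (mod 10)] several values work for C in column 1 (F + K ≡ C (mod 10), carry-in 0); try C=6. So C=6.
Step 2. [col 1: F + K ≡ C (mod 10)] column 1 (F + K ≡ C (mod 10), carry-in 0) doesn't pin F yet; pick F=1 and continue. So F=1.
Step 3. [col 1: F + K ≡ C (mod 10)] column 1: given F=1, C=6, carry-in 0, and digits 1,6 already taken and all letters distinct, F+K≡C (mod 10) forces K=5. So K=5.
Step 4. [col 2: L + A ≡ X (mod 10)] no forcing yet in column 2 (carry-in 0); A=4 is free and consistent — try it ⇒ A=4.
Step 5. [col 2: L + A ≡ X (mod 10)] X=2 is one option consistent with column 2 (L + A ≡ X (mod 10), carry-in 0) — take it, so X=2.
Step 6. [col 2: L + A ≡ X (mod 10)] column 2: given A=4, X=2, carry-in 0, and digits 1,2,4,5,6 already taken and all letters distinct, L+A≡X (mod 10) forces L=8, so L=8.
Step 7. [col 3: A + A ≡ R (mod 10)] column 3: given A=4, carry-in 1, and digits 1,2,4,5,6,8 already taken and all letters distinct, A+A≡R (mod 10) forces R=9, so R=9.
Step 8. [col 4: L + I ≡ L (mod 10)] in column 4 we have L+I≡L with carry-in 0; given L=8 and digits 1,2,4,5,6,8,9 already taken and all letters distinct, that pins I to 0, so I=0.
Step 9. [col 5: C + F ≡ J (mod 10)] from column 5 (C=6, F=1, carry-in 0, digits 0,1,2,4,5,6,8,9 already taken and all letters distinct): J must equal 7, so J=7.

Answer: A=4, C=6, F=1, I=0, J=7, K=5, L=8, R=9, X=2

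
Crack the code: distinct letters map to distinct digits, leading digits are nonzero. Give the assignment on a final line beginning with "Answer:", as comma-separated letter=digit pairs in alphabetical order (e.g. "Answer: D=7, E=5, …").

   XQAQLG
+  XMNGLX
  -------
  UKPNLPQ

Step 1. [col 1: G + X ≡ Q (mod 10)] no forcing yet in column 1 (carry-in 0); Q=2 is free and consistent — try it, so Q=2.
Step 2. [col 1: G + X ≡ Q (mod 10)] G=4 is one option consistent with column 1 (G + X ≡ Q (mod 10), carry-in 0) — take it, so G=4.
Step 3. [U] the sum has 7 digits but both addends have 6; that extra leading digit U is the final carry, namely 1, so U=1.
Step 4. [col 1: G + X ≡ Q (mod 10)] column 1 reads G+X+carry(0)=Q with G=4, Q=2; with digits 1,2,4 already taken and all letters distinct, the only value for X is 8 ⇒ X=8.
Step 5. [col 2: L + L ≡ P (mod 10)] L=7 is one option consistent with column 2 (L + L ≡ P (mod 10), carry-in 1) — take it. So L=7.
Step 6. [col 2: L + L ≡ P (mod 10)] column 2: given L=7, carry-in 1, and digits 1,2,4,7,8 already taken and all letters distinct, L+L≡P (mod 10) forces P=5, so P=5.
Step 7. [col 4: A + N ≡ N (mod 10)] from column 4 (nothing yet, carry-in 0, digits 1,2,4,5,7,8 already taken and all letters distinct): A must equal 0 ⇒ A=0.
Step 8. [col 4: A + N ≡ N (mod 10)] no forcing yet in column 4 (carry-in 0); N=9 is free and consistent — try it. So N=9.
Step 9. [col 5: Q + M ≡ P (mod 10)] from column 5 (Q=2, P=5, carry-in 0, digits 0,1,2,4,5,7,8,9 already taken and all letters distinct): M must equal 3 ⇒ M=3.
Step 10. [col 6: X + X ≡ K (mod 10)] in column 6 we have X+X≡K with carry-in 0; given X=8 and digits 0,1,2,3,4,5,7,8,9 already taken and all letters distinct, that pins K to 6 ⇒ K=6.

Answer: A=0, G=4, K=6, L=7, M=3, N=9, P=5, Q=2, U=1, X=8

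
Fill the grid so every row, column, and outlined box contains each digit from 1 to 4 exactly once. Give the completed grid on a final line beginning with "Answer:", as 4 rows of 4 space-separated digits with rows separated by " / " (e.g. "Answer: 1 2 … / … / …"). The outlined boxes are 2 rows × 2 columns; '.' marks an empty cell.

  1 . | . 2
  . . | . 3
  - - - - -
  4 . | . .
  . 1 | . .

Step 1. [r1c3∈{4}] r1c3's peers cover all but 4 ⇒ r1c3=4.
Step 2. [r4c1∈{2,3}] across col 1, 3 lands solely at r4c1. So r4c1=3.
Step 3. [r3c3∈{1,2,3}] r3c3 is the only open cell in row 3 admitting 3, so r3c3=3.
Step 4. [r3c2∈{2}] r3c2 is down to just 2. So r3c2=2.
Step 5. [r2c3∈{1}] nothing but 1 survives at r2c3. So r2c3=1.
Step 6. [r2c1∈{2}] r2c1 has the single candidate 2. So r2c1=2.
Step 7. [r2c2∈{4}] r2c2's peers cover all but 4 ⇒ r2c2=4.
Step 8. [r4c4∈{4}] r4c4's peers cover all but 4, so r4c4=4.
Step 9. [r4c3∈{2}] r4c3's peers cover all but 2, so r4c3=2.
Step 10. [r3c4∈{1}] only 1 remains possible at r3c4 ⇒ r3c4=1.
Step 11. [r1c2∈{3}] only 3 remains possible at r1c2, so r1c2=3.

Answer: 1 3 4 2 / 2 4 1 3 / 4 2 3 1 / 3 1 2 4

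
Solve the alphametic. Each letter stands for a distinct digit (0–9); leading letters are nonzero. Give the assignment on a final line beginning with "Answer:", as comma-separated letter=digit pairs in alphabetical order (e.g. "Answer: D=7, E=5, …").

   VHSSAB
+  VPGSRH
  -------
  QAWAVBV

Step 1. [Q] Q is the leading digit of a 7-digit sum of two 6-digit numbers; the final carry is exactly 1, so Q=1.
Step 2. [col 1: B + H ≡ V (mod 10)] several values work for V in column 1 (B + H ≡ V (mod 10), carry-in 0); try V=6, so V=6.
Step 3. [col 1: B + H ≡ V (mod 10)] several values work for B in column 1 (B + H ≡ V (mod 10), carry-in 0); try B=9, so B=9.
Step 4. [col 1: B + H ≡ V (mod 10)] from column 1 (B=9, V=6, carry-in 0, digits 1,6,9 already taken and all letters distinct): H must equal 7, so H=7.
Step 5. [col 2: A + R ≡ B (mod 10)] several values work for A in column 2 (A + R ≡ B (mod 10), carry-in 1); try A=3 ⇒ A=3.
Step 6. [col 2: A + R ≡ B (mod 10)] column 2 reads A+R+carry(1)=B with A=3, B=9; with digits 1,3,6,7,9 already taken and all letters distinct, the only value for R is 5. So R=5.
Step 7. [col 3: S + S ≡ V (mod 10)] column 3 reads S+S+carry(0)=V with V=6; with digits 1,3,5,6,7,9 already taken and all letters distinct, the only value for S is 8 ⇒ S=8.
Step 8. [col 4: S + G ≡ A (mod 10)] column 4: given S=8, A=3, carry-in 1, and digits 1,3,5,6,7,8,9 already taken and all letters distinct, S+G≡A (mod 10) forces G=4. So G=4.
Step 9. [col 5: H + P ≡ W (mod 10)] from column 5 (H=7, carry-in 1, digits 1,3,4,5,6,7,8,9 already taken and all letters distinct): W must equal 0. So W=0.
Step 10. [col 5: H + P ≡ W (mod 10)] from column 5 (H=7, W=0, carry-in 1, digits 0,1,3,4,5,6,7,8,9 already taken and all letters distinct): P must equal 2, so P=2.

Answer: A=3, B=9, G=4, H=7, P=2, Q=1, R=5, S=8, V=6, W=0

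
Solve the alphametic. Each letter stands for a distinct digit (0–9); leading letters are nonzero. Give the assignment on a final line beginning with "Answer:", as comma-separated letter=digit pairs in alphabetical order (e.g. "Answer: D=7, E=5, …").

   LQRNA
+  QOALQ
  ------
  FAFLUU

Step 1. [col 1: A + Q ≡ U (mod 10)] several values work for U in column 1 (A + Q ≡ U (mod 10), carry-in 0); try U=2. So U=2.
Step 2. [F] the sum has 6 digits but both addends have 5; that extra leading digit F is the final carry, namely 1, so F=1.
Step 3. [col 1: A + Q ≡ U (mod 10)] column 1 (A + Q ≡ U (mod 10), carry-in 0) doesn't pin Q yet; pick Q=8 and continue, so Q=8.
Step 4. [col 1: A + Q ≡ U (mod 10)] from column 1 (Q=8, U=2, carry-in 0, digits 1,2,8 already taken and all letters distinct): A must equal 4 ⇒ A=4.
Step 5. [col 2: N + L ≡ U (mod 10)] L=5 is one option consistent with column 2 (N + L ≡ U (mod 10), carry-in 1) — take it, so L=5.
Step 6. [col 2: N + L ≡ U (mod 10)] from column 2 (L=5, U=2, carry-in 1, digits 1,2,4,5,8 already taken and all letters distinct): N must equal 6 ⇒ N=6.
Step 7. [col 3: R + A ≡ L (mod 10)] in column 3 we have R+A≡L with carry-in 1; given A=4, L=5 and digits 1,2,4,5,6,8 already taken and all letters distinct, that pins R to 0, so R=0.
Step 8. [col 4: Q + O ≡ F (mod 10)] from column 4 (Q=8, F=1, carry-in 0, digits 0,1,2,4,5,6,8 already taken and all letters distinct): O must equal 3. So O=3.

Answer: A=4, F=1, L=5, N=6, O=3, Q=8, R=0, U=2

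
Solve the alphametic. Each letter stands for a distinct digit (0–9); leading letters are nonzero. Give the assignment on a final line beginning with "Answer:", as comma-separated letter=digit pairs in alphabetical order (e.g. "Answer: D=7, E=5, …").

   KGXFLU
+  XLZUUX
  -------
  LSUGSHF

Step 1. [col 1: U + X ≡ F (mod 10)] several values work for X in column 1 (U + X ≡ F (mod 10), carry-in 0); try X=6, so X=6.
Step 2. [L] adding two 6-digit numbers gives at most 6+1 digits, and here it does — L is that final carry and must be 1, so L=1.
Step 3. [col 1: U + X ≡ F (mod 10)] column 1 (U + X ≡ F (mod 10), carry-in 0) doesn't pin U yet; pick U=7 and continue. So U=7.
Step 4. [col 1: U + X ≡ F (mod 10)] column 1: given U=7, X=6, carry-in 0, and digits 1,6,7 already taken and all letters distinct, U+X≡F (mod 10) forces F=3 ⇒ F=3.
Step 5. [col 2: L + U ≡ H (mod 10)] column 2: given L=1, U=7, carry-in 1, and digits 1,3,6,7 already taken and all letters distinct, L+U≡H (mod 10) forces H=9. So H=9.
Step 6. [col 3: F + U ≡ S (mod 10)] column 3 reads F+U+carry(0)=S with F=3, U=7; with digits 1,3,6,7,9 already taken and all letters distinct, the only value for S is 0, so S=0.
Step 7. [col 4: X + Z ≡ G (mod 10)] no forcing yet in column 4 (carry-in 1); Z=8 is free and consistent — try it ⇒ Z=8.
Step 8. [col 4: X + Z ≡ G (mod 10)] from column 4 (X=6, Z=8, carry-in 1, digits 0,1,3,6,7,8,9 already taken and all letters distinct): G must equal 5 ⇒ G=5.
Step 9. [col 6: K + X ≡ S (mod 10)] from column 6 (X=6, S=0, carry-in 0, digits 0,1,3,5,6,7,8,9 already taken and all letters distinct): K must equal 4, so K=4.

Answer: F=3, G=5, H=9, K=4, L=1, S=0, U=7, X=6, Z=8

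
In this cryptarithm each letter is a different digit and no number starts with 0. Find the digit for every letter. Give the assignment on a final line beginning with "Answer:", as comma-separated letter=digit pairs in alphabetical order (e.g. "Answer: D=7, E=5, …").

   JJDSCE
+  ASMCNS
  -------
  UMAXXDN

Step 1. [col 1: E + S ≡ N (mod 10)] no forcing yet in column 1 (carry-in 0); E=9 is free and consistent — try it ⇒ E=9.
Step 2. [col 1: E + S ≡ N (mod 10)] several values work for S in column 1 (E + S ≡ N (mod 10), carry-in 0); try S=6 ⇒ S=6.
Step 3. [col 1: E + S ≡ N (mod 10)] in column 1 we have E+S≡N with carry-in 0; given E=9, S=6 and digits 6,9 already taken and all letters distinct, that pins N to 5. So N=5.
Step 4. [col 2: C + N ≡ D (mod 10)] column 2 (C + N ≡ D (mod 10), carry-in 1) doesn't pin C yet; pick C=7 and continue. So C=7.
Step 5. [U] adding two 6-digit numbers gives at most 6+1 digits, and here it does — U is that final carry and must be 1 ⇒ U=1.
Step 6. [col 2: C + N ≡ D (mod 10)] in column 2 we have C+N≡D with carry-in 1; given C=7, N=5 and digits 1,5,6,7,9 already taken and all letters distinct, that pins D to 3, so D=3.
Step 7. [col 3: S + C ≡ X (mod 10)] column 3: given S=6, C=7, carry-in 1, and digits 1,3,5,6,7,9 already taken and all letters distinct, S+C≡X (mod 10) forces X=4. So X=4.
Step 8. [col 4: D + M ≡ X (mod 10)] column 4 reads D+M+carry(1)=X with D=3, X=4; with digits 1,3,4,5,6,7,9 already taken and all letters distinct, the only value for M is 0 ⇒ M=0.
Step 9. [col 5: J + S ≡ A (mod 10)] column 5: given S=6, carry-in 0, and digits 0,1,3,4,5,6,7,9 already taken and all letters distinct, J+S≡A (mod 10) forces J=2. So J=2.
Step 10. [col 5: J + S ≡ A (mod 10)] in column 5 we have J+S≡A with carry-in 0; given J=2, S=6 and digits 0,1,2,3,4,5,6,7,9 already taken and all letters distinct, that pins A to 8 ⇒ A=8.

Answer: A=8, C=7, D=3, E=9, J=2, M=0, N=5, S=6, U=1, X=4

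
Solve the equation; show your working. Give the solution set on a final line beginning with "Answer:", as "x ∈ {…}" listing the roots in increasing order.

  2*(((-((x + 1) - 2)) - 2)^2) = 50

Step 1. [2*(((-((x + 1) - 2)) - 2)^2) = 50] divide by the outer 2, so div: ((-((x + 1) - 2)) - 2)^2 = 25.
Step 2. [((-((x + 1) - 2)) - 2)^2 = 25] LHS squared, RHS 25 ≥ 0: apply √ (±). So sqrt: (-((x + 1) - 2)) - 2 = 5 or -5.
Step 3. [(-((x + 1) - 2)) - 2 = 5 or -5] 2 comes off first (add 2). So sub: -((x + 1) - 2) = 7 or -3.
Step 4. [-((x + 1) - 2) = 7 or -3] LHS negated; negate both sides. So neg: (x + 1) - 2 = -7 or 3.
Step 5. [(x + 1) - 2 = -7 or 3] 2 comes off first (add 2), so sub: x + 1 = -5 or 5.
Step 6. [x + 1 = -5 or 5] subtract 1: x sits inside (… + 1) ⇒ sub: x = -6 or 4.

Answer: x ∈ {-6, 4}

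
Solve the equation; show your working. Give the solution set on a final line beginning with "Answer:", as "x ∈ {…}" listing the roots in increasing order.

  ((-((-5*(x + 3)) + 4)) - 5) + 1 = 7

Step 1. [((-((-5*(x + 3)) + 4)) - 5) + 1 = 7] 1 comes off first (subtract 1). So sub: (-((-5*(x + 3)) + 4)) - 5 = 6.
Step 2. [(-((-5*(x + 3)) + 4)) - 5 = 6] the outer -5 inverts by adding 5 ⇒ sub: -((-5*(x + 3)) + 4) = 11.
Step 3. [-((-5*(x + 3)) + 4) = 11] flip signs both sides, so neg: (-5*(x + 3)) + 4 = -11.
Step 4. [(-5*(x + 3)) + 4 = -11] subtract 4: x sits inside (… + 4). So sub: -5*(x + 3) = -15.
Step 5. [-5*(x + 3) = -15] LHS = -5·(…); ÷-5 both sides ⇒ div: x + 3 = 3.
Step 6. [x + 3 = 3] subtract 3: x sits inside (… + 3), so sub: x = 0.

Answer: x ∈ {0}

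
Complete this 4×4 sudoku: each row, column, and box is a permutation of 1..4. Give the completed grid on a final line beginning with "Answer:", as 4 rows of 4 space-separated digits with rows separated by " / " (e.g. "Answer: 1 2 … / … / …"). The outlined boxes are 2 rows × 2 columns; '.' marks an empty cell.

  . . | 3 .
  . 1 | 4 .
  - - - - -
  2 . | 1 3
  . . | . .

Step 1. [r3c2∈{4}] r3c2's peers cover all but 4. So r3c2=4.
Step 2. [r2c4∈{2}] nothing but 2 survives at r2c4 ⇒ r2c4=2.
Step 3. [r2c1∈{3}] nothing but 3 survives at r2c1 ⇒ r2c1=3.
Step 4. [r4c2∈{3}] r4c2 is down to just 3, so r4c2=3.
Step 5. [r4c3∈{2}] r4c3 is down to just 2 ⇒ r4c3=2.
Step 6. [r1c1∈{4}] r1c1's peers cover all but 4, so r1c1=4.
Step 7. [r1c2∈{2}] r1c2 is down to just 2. So r1c2=2.
Step 8. [r1c4∈{1}] only 1 remains possible at r1c4. So r1c4=1.
Step 9. [r4c1∈{1}] r4c1's peers cover all but 1 ⇒ r4c1=1.
Step 10. [r4c4∈{4}] only 4 remains possible at r4c4, so r4c4=4.

Answer: 4 2 3 1 / 3 1 4 2 / 2 4 1 3 / 1 3 2 4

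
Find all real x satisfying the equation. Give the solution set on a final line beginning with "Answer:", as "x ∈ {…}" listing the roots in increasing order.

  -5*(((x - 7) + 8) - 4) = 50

Step 1. [-5*(((x - 7) + 8) - 4) = 50] divide by the outer -5. So div: ((x - 7) + 8) - 4 = -10.
Step 2. [((x - 7) + 8) - 4 = -10] peel the -4: add 4 from each side, so sub: (x - 7) + 8 = -6.
Step 3. [(x - 7) + 8 = -6] peel the +8: subtract 8 from each side, so sub: x - 7 = -14.
Step 4. [x - 7 = -14] add 7: x sits inside (… - 7), so sub: x = -7.

Answer: x ∈ {-7}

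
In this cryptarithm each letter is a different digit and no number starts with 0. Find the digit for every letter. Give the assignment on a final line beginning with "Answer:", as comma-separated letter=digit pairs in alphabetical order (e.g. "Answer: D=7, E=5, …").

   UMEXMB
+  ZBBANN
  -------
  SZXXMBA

Step 1. [col 1: B + N ≡ A (mod 10)] column 1 (B + N ≡ A (mod 10), carry-in 0) doesn't pin N yet; pick N=8 and continue ⇒ N=8.
Step 2. [S] adding two 6-digit numbers gives at most 6+1 digits, and here it does — S is that final carry and must be 1. So S=1.
Step 3. [col 1: B + N ≡ A (mod 10)] column 1 (B + N ≡ A (mod 10), carry-in 0) doesn't pin A yet; pick A=3 and continue ⇒ A=3.
Step 4. [col 1: B + N ≡ A (mod 10)] column 1 reads B+N+carry(0)=A with N=8, A=3; with digits 1,3,8 already taken and all letters distinct, the only value for B is 5 ⇒ B=5.
Step 5. [col 2: M + N ≡ B (mod 10)] column 2 reads M+N+carry(1)=B with N=8, B=5; with digits 1,3,5,8 already taken and all letters distinct, the only value for M is 6, so M=6.
Step 6. [col 3: X + A ≡ M (mod 10)] column 3 reads X+A+carry(1)=M with A=3, M=6; with digits 1,3,5,6,8 already taken and all letters distinct, the only value for X is 2 ⇒ X=2.
Step 7. [col 4: E + B ≡ X (mod 10)] from column 4 (B=5, X=2, carry-in 0, digits 1,2,3,5,6,8 already taken and all letters distinct): E must equal 7 ⇒ E=7.
Step 8. [col 6: U + Z ≡ Z (mod 10)] from column 6 (nothing yet, carry-in 1, digits 1,2,3,5,6,7,8 already taken and all letters distinct): U must equal 9. So U=9.
Step 9. [col 6: U + Z ≡ Z (mod 10)] column 6 (U + Z ≡ Z (mod 10), carry-in 1) doesn't pin Z yet; pick Z=4 and continue. So Z=4.

Answer: A=3, B=5, E=7, M=6, N=8, S=1, U=9, X=2, Z=4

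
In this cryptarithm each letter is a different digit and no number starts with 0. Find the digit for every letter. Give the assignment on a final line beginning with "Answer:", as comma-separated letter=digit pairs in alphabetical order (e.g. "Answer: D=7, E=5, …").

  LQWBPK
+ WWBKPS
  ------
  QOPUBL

Step 1. [col 1: K + S ≡ L (mod 10)] column 1 (K + S ≡ L (mod 10), carry-in 0) doesn't pin L yet; pick L=3 and continue ⇒ L=3.
Step 2. [col 1: K + S ≡ L (mod 10)] K=7 is one option consistent with column 1 (K + S ≡ L (mod 10), carry-in 0) — take it. So K=7.
Step 3. [col 1: K + S ≡ L (mod 10)] from column 1 (K=7, L=3, carry-in 0, digits 3,7 already taken and all letters distinct): S must equal 6. So S=6.
Step 4. [col 2: P + P ≡ B (mod 10)] no forcing yet in column 2 (carry-in 1); B=1 is free and consistent — try it, so B=1.
Step 5. [col 2: P + P ≡ B (mod 10)] no forcing yet in column 2 (carry-in 1); P=5 is free and consistent — try it ⇒ P=5.
Step 6. [col 3: B + K ≡ U (mod 10)] in column 3 we have B+K≡U with carry-in 1; given B=1, K=7 and digits 1,3,5,6,7 already taken and all letters distinct, that pins U to 9 ⇒ U=9.
Step 7. [col 4: W + B ≡ P (mod 10)] in column 4 we have W+B≡P with carry-in 0; given B=1, P=5 and digits 1,3,5,6,7,9 already taken and all letters distinct, that pins W to 4, so W=4.
Step 8. [col 5: Q + W ≡ O (mod 10)] in column 5 we have Q+W≡O with carry-in 0; given W=4 and digits 1,3,4,5,6,7,9 already taken and all letters distinct, that pins Q to 8. So Q=8.
Step 9. [col 5: Q + W ≡ O (mod 10)] from column 5 (Q=8, W=4, carry-in 0, digits 1,3,4,5,6,7,8,9 already taken and all letters distinct): O must equal 2 ⇒ O=2.

Answer: B=1, K=7, L=3, O=2, P=5, Q=8, S=6, U=9, W=4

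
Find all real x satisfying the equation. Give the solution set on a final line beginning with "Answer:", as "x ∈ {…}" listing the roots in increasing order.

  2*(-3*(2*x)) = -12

Step 1. [2*(-3*(2*x)) = -12] divide by the outer 2. So div: -3*(2*x) = -6.
Step 2. [-3*(2*x) = -6] -3 out front; divide by -3, so div: 2*x = 2.
Step 3. [2*x = 2] 2·(inner) — divide through by 2, so div: x = 1.

Answer: x ∈ {1}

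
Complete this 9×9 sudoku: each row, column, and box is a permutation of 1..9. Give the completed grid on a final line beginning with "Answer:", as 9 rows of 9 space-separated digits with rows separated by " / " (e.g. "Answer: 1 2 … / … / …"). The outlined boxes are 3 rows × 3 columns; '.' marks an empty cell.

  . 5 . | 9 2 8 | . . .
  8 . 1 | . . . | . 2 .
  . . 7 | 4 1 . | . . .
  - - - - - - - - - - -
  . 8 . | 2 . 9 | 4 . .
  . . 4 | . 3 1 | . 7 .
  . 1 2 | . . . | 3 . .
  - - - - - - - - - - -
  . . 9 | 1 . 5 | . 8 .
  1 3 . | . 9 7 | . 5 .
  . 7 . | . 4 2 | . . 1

Step 1. [r7c5∈{6}] only 6 remains possible at r7c5. So r7c5=6.
Step 2. [r7c9∈{2,3,4,7}] 3 has one home in row 7: r7c9 ⇒ r7c9=3.
Step 3. [r1c8∈{1,3,4,6}] 4 has one home in col 8: r1c8. So r1c8=4.
Step 4. [r6c5∈{5,7,8}] r6c5 is the only open cell in col 5 admitting 8 ⇒ r6c5=8.
Step 5. [r3c8∈{3,6,9}] in col 8, 3 fits only at r3c8. So r3c8=3.
Step 6. [r3c6∈{6}] r3c6 has the single candidate 6. So r3c6=6.
Step 7. [r7c7∈{2,7}] across row 7, 7 lands solely at r7c7, so r7c7=7.
Step 8. [r2c2∈{4,6,9}] row 2 places 4 nowhere but r2c2, so r2c2=4.
Step 9. [r5c2∈{6,9}] 6 has one home in col 2: r5c2 ⇒ r5c2=6.
Step 10. [r5c4∈{5}] r5c4 is down to just 5, so r5c4=5.
Step 11. [r5c1∈{9}] only 9 remains possible at r5c1, so r5c1=9.
Step 12. [r6c4∈{6,7}] across col 4, 6 lands solely at r6c4 ⇒ r6c4=6.
Step 13. [r2c4∈{3,7}] in col 4, 7 fits only at r2c4, so r2c4=7.
Step 14. [r3c2∈{2,9}] col 2 places 9 nowhere but r3c2. So r3c2=9.
Step 15. [r2c5∈{5}] r2c5's peers cover all but 5 ⇒ r2c5=5.
Step 16. [r6c8∈{9}] nothing but 9 survives at r6c8 ⇒ r6c8=9.
Step 17. [r9c8∈{6}] only 6 remains possible at r9c8. So r9c8=6.
Step 18. [r1c1∈{3,6}] across col 1, 6 lands solely at r1c1. So r1c1=6.
Step 19. [r4c1∈{3,5,7}] col 1 places 3 nowhere but r4c1. So r4c1=3.
Step 20. [r4c3∈{5}] only 5 remains possible at r4c3, so r4c3=5.
Step 21. [r3c7∈{5,8}] col 7 places 5 nowhere but r3c7 ⇒ r3c7=5.
Step 22. [r9c3∈{8}] r9c3 has the single candidate 8 ⇒ r9c3=8.
Step 23. [r8c7∈{2}] r8c7 has the single candidate 2. So r8c7=2.
Step 24. [r2c9∈{6,9}] across col 9, 9 lands solely at r2c9, so r2c9=9.
Step 25. [r7c2∈{2}] r7c2 is down to just 2, so r7c2=2.
Step 26. [r5c7∈{8}] r5c7 has the single candidate 8, so r5c7=8.
Step 27. [r1c7∈{1}] r1c7's peers cover all but 1 ⇒ r1c7=1.
Step 28. [r8c3∈{6}] r8c3's peers cover all but 6. So r8c3=6.
Step 29. [r9c1∈{5}] nothing but 5 survives at r9c1. So r9c1=5.
Step 30. [r3c1∈{2}] nothing but 2 survives at r3c1. So r3c1=2.
Step 31. [r1c3∈{3}] r1c3's peers cover all but 3, so r1c3=3.
Step 32. [r6c9∈{5}] nothing but 5 survives at r6c9. So r6c9=5.
Step 33. [r9c4∈{3}] nothing but 3 survives at r9c4 ⇒ r9c4=3.
Step 34. [r1c9∈{7}] r1c9 has the single candidate 7 ⇒ r1c9=7.
Step 35. [r6c6∈{4}] r6c6's peers cover all but 4. So r6c6=4.
Step 36. [r7c1∈{4}] r7c1 has the single candidate 4, so r7c1=4.
Step 37. [r2c7∈{6}] r2c7 is down to just 6 ⇒ r2c7=6.
Step 38. [r8c9∈{4}] r8c9's peers cover all but 4. So r8c9=4.
Step 39. [r4c9∈{6}] nothing but 6 survives at r4c9 ⇒ r4c9=6.
Step 40. [r9c7∈{9}] r9c7's peers cover all but 9 ⇒ r9c7=9.
Step 41. [r3c9∈{8}] r3c9's peers cover all but 8. So r3c9=8.
Step 42. [r6c1∈{7}] only 7 remains possible at r6c1. So r6c1=7.
Step 43. [r2c6∈{3}] nothing but 3 survives at r2c6. So r2c6=3.
Step 44. [r4c8∈{1}] nothing but 1 survives at r4c8 ⇒ r4c8=1.
Step 45. [r5c9∈{2}] r5c9's peers cover all but 2, so r5c9=2.
Step 46. [r4c5∈{7}] r4c5 has the single candidate 7. So r4c5=7.
Step 47. [r8c4∈{8}] nothing but 8 survives at r8c4, so r8c4=8.

Answer: 6 5 3 9 2 8 1 4 7 / 8 4 1 7 5 3 6 2 9 / 2 9 7 4 1 6 5 3 8 / 3 8 5 2 7 9 4 1 6 / 9 6 4 5 3 1 8 7 2 / 7 1 2 6 8 4 3 9 5 / 4 2 9 1 6 5 7 8 3 / 1 3 6 8 9 7 2 5 4 / 5 7 8 3 4 2 9 6 1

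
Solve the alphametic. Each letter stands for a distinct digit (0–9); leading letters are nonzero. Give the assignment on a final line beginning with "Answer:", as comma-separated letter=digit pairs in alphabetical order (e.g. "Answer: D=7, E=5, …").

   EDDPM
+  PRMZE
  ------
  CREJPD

Step 1. [col 1: M + E ≡ D (mod 10)] several values work for E in column 1 (M + E ≡ D (mod 10), carry-in 0); try E=8 ⇒ E=8.
Step 2. [col 1: M + E ≡ D (mod 10)] D=5 is one option consistent with column 1 (M + E ≡ D (mod 10), carry-in 0) — take it, so D=5.
Step 3. [col 1: M + E ≡ D (mod 10)] from column 1 (E=8, D=5, carry-in 0, digits 5,8 already taken and all letters distinct): M must equal 7 ⇒ M=7.
Step 4. [C] C is the leading digit of a 6-digit sum of two 5-digit numbers; the final carry is exactly 1 ⇒ C=1.
Step 5. [col 2: P + Z ≡ P (mod 10)] from column 2 (nothing yet, carry-in 1, digits 1,5,7,8 already taken and all letters distinct): Z must equal 9, so Z=9.
Step 6. [col 2: P + Z ≡ P (mod 10)] P=4 is one option consistent with column 2 (P + Z ≡ P (mod 10), carry-in 1) — take it, so P=4.
Step 7. [col 3: D + M ≡ J (mod 10)] from column 3 (D=5, M=7, carry-in 1, digits 1,4,5,7,8,9 already taken and all letters distinct): J must equal 3 ⇒ J=3.
Step 8. [col 4: D + R ≡ E (mod 10)] column 4 reads D+R+carry(1)=E with D=5, E=8; with digits 1,3,4,5,7,8,9 already taken and all letters distinct, the only value for R is 2, so R=2.

Answer: C=1, D=5, E=8, J=3, M=7, P=4, R=2, Z=9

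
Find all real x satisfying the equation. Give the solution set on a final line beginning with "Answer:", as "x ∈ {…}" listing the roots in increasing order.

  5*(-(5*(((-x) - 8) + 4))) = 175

Step 1. [5*(-(5*(((-x) - 8) + 4))) = 175] leading coefficient 5: divide by 5, so div: -(5*(((-x) - 8) + 4)) = 35.
Step 2. [-(5*(((-x) - 8) + 4)) = 35] leading − — multiply by −1 ⇒ neg: 5*(((-x) - 8) + 4) = -35.
Step 3. [5*(((-x) - 8) + 4) = -35] 5·(inner) — divide through by 5. So div: ((-x) - 8) + 4 = -7.
Step 4. [((-x) - 8) + 4 = -7] +4 is outermost — subtract 4 both sides. So sub: (-x) - 8 = -11.
Step 5. [(-x) - 8 = -11] add 8: x sits inside (… - 8). So sub: -x = -3.
Step 6. [-x = -3] leading − — multiply by −1 ⇒ neg: x = 3.

Answer: x ∈ {3}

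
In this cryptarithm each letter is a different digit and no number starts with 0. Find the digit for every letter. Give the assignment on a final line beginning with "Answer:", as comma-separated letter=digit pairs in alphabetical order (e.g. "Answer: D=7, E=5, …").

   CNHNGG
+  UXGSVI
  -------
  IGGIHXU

Step 1. [col 1: G + I ≡ U (mod 10)] no forcing yet in column 1 (carry-in 0); I=1 is free and consistent — try it. So I=1.
Step 2. [col 1: G + I ≡ U (mod 10)] column 1 (G + I ≡ U (mod 10), carry-in 0) doesn't pin G yet; pick G=3 and continue, so G=3.
Step 3. [col 1: G + I ≡ U (mod 10)] column 1: given G=3, I=1, carry-in 0, and digits 1,3 already taken and all letters distinct, G+I≡U (mod 10) forces U=4 ⇒ U=4.
Step 4. [col 2: G + V ≡ X (mod 10)] no forcing yet in column 2 (carry-in 0); X=0 is free and consistent — try it, so X=0.
Step 5. [col 2: G + V ≡ X (mod 10)] column 2 reads G+V+carry(0)=X with G=3, X=0; with digits 0,1,3,4 already taken and all letters distinct, the only value for V is 7. So V=7.
Step 6. [col 3: N + S ≡ H (mod 10)] no forcing yet in column 3 (carry-in 1); S=5 is free and consistent — try it, so S=5.
Step 7. [col 3: N + S ≡ H (mod 10)] H=8 is one option consistent with column 3 (N + S ≡ H (mod 10), carry-in 1) — take it, so H=8.
Step 8. [col 3: N + S ≡ H (mod 10)] from column 3 (S=5, H=8, carry-in 1, digits 0,1,3,4,5,7,8 already taken and all letters distinct): N must equal 2. So N=2.
Step 9. [col 6: C + U ≡ G (mod 10)] from column 6 (U=4, G=3, carry-in 0, digits 0,1,2,3,4,5,7,8 already taken and all letters distinct): C must equal 9. So C=9.

Answer: C=9, G=3, H=8, I=1, N=2, S=5, U=4, V=7, X=0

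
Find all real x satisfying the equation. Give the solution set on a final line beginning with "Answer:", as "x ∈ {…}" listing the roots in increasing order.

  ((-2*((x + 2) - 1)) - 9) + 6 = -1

Step 1. [((-2*((x + 2) - 1)) - 9) + 6 = -1] the outer +6 inverts by subtracting 6. So sub: (-2*((x + 2) - 1)) - 9 = -7.
Step 2. [(-2*((x + 2) - 1)) - 9 = -7] the outer -9 inverts by adding 9 ⇒ sub: -2*((x + 2) - 1) = 2.
Step 3. [-2*((x + 2) - 1) = 2] LHS = -2·(…); ÷-2 both sides. So div: (x + 2) - 1 = -1.
Step 4. [(x + 2) - 1 = -1] peel the -1: add 1 from each side ⇒ sub: x + 2 = 0.
Step 5. [x + 2 = 0] 2 comes off first (subtract 2). So sub: x = -2.

Answer: x ∈ {-2}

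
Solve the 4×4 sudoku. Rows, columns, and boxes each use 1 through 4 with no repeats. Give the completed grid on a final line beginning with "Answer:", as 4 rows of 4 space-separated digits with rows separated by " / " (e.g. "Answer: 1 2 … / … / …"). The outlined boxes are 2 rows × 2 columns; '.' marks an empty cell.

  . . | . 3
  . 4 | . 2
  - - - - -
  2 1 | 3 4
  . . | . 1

Step 1. [r2c1∈{1,3}] 3 has one home in row 2: r2c1 ⇒ r2c1=3.
Step 2. [r1c3∈{1,4}] r1c3 is the only open cell in row 1 admitting 4, so r1c3=4.
Step 3. [r4c3∈{2}] only 2 remains possible at r4c3. So r4c3=2.
Step 4. [r2c3∈{1}] r2c3's peers cover all but 1. So r2c3=1.
Step 5. [r1c1∈{1}] only 1 remains possible at r1c1 ⇒ r1c1=1.
Step 6. [r4c2∈{3}] only 3 remains possible at r4c2 ⇒ r4c2=3.
Step 7. [r4c1∈{4}] r4c1 is down to just 4. So r4c1=4.
Step 8. [r1c2∈{2}] r1c2 has the single candidate 2. So r1c2=2.

Answer: 1 2 4 3 / 3 4 1 2 / 2 1 3 4 / 4 3 2 1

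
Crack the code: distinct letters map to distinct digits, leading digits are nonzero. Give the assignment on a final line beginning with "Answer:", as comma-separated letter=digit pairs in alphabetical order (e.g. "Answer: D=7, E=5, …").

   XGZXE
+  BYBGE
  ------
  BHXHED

Step 1. [B] adding two 5-digit numbers gives at most 5+1 digits, and here it does — B is that final carry and must be 1. So B=1.
Step 2. [col 1: E + E ≡ D (mod 10)] several values work for E in column 1 (E + E ≡ D (mod 10), carry-in 0); try E=2. So E=2.
Step 3. [col 1: E + E ≡ D (mod 10)] from column 1 (E=2, carry-in 0, digits 1,2 already taken and all letters distinct): D must equal 4 ⇒ D=4.
Step 4. [col 2: X + G ≡ E (mod 10)] column 2 (X + G ≡ E (mod 10), carry-in 0) doesn't pin X yet; pick X=9 and continue, so X=9.
Step 5. [col 2: X + G ≡ E (mod 10)] from column 2 (X=9, E=2, carry-in 0, digits 1,2,4,9 already taken and all letters distinct): G must equal 3. So G=3.
Step 6. [col 3: Z + B ≡ H (mod 10)] column 3 (Z + B ≡ H (mod 10), carry-in 1) doesn't pin H yet; pick H=0 and continue, so H=0.
Step 7. [col 3: Z + B ≡ H (mod 10)] column 3: given B=1, H=0, carry-in 1, and digits 0,1,2,3,4,9 already taken and all letters distinct, Z+B≡H (mod 10) forces Z=8. So Z=8.
Step 8. [col 4: G + Y ≡ X (mod 10)] in column 4 we have G+Y≡X with carry-in 1; given G=3, X=9 and digits 0,1,2,3,4,8,9 already taken and all letters distinct, that pins Y to 5. So Y=5.

Answer: B=1, D=4, E=2, G=3, H=0, X=9, Y=5, Z=8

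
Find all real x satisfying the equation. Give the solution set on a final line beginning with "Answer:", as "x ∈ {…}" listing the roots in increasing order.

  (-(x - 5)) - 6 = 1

Step 1. [(-(x - 5)) - 6 = 1] 6 comes off first (add 6). So sub: -(x - 5) = 7.
Step 2. [-(x - 5) = 7] flip signs both sides ⇒ neg: x - 5 = -7.
Step 3. [x - 5 = -7] -5 is outermost — add 5 both sides. So sub: x = -2.

Answer: x ∈ {-2}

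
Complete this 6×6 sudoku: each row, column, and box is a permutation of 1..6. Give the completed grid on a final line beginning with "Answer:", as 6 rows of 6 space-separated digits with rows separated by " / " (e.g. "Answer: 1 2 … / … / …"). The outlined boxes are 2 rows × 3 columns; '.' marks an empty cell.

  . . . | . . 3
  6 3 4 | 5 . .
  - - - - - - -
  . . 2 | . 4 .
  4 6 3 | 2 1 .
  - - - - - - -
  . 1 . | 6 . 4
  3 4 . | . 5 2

Step 1. [r3c2∈{5}] r3c2 is down to just 5 ⇒ r3c2=5.
Step 2. [r1c3∈{1,5}] across col 3, 1 lands solely at r1c3, so r1c3=1.
Step 3. [r5c1∈{2,5}] r5c1 is the only open cell in row 5 admitting 2 ⇒ r5c1=2.
Step 4. [r1c2∈{2}] r1c2's peers cover all but 2 ⇒ r1c2=2.
Step 5. [r5c3∈{5}] only 5 remains possible at r5c3 ⇒ r5c3=5.
Step 6. [r3c1∈{1}] nothing but 1 survives at r3c1, so r3c1=1.
Step 7. [r6c3∈{6}] r6c3 has the single candidate 6 ⇒ r6c3=6.
Step 8. [r3c4∈{3}] r3c4 has the single candidate 3. So r3c4=3.
Step 9. [r1c5∈{6}] r1c5's peers cover all but 6, so r1c5=6.
Step 10. [r5c5∈{3}] only 3 remains possible at r5c5. So r5c5=3.
Step 11. [r2c5∈{2}] r2c5 has the single candidate 2, so r2c5=2.
Step 12. [r6c4∈{1}] r6c4 has the single candidate 1. So r6c4=1.
Step 13. [r3c6∈{6}] nothing but 6 survives at r3c6. So r3c6=6.
Step 14. [r2c6∈{1}] r2c6 has the single candidate 1. So r2c6=1.
Step 15. [r4c6∈{5}] only 5 remains possible at r4c6. So r4c6=5.
Step 16. [r1c4∈{4}] nothing but 4 survives at r1c4 ⇒ r1c4=4.
Step 17. [r1c1∈{5}] r1c1's peers cover all but 5, so r1c1=5.

Answer: 5 2 1 4 6 3 / 6 3 4 5 2 1 / 1 5 2 3 4 6 / 4 6 3 2 1 5 / 2 1 5 6 3 4 / 3 4 6 1 5 2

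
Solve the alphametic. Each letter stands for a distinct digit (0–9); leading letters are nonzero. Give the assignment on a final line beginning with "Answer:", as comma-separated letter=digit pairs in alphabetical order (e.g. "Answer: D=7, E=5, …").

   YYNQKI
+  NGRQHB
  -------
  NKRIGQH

Step 1. [N] N is the leading digit of a 7-digit sum of two 6-digit numbers; the final carry is exactly 1 ⇒ N=1.
Step 2. [col 1: I + B ≡ H (mod 10)] column 1 (I + B ≡ H (mod 10), carry-in 0) doesn't pin B yet; pick B=7 and continue, so B=7.
Step 3. [col 1: I + B ≡ H (mod 10)] I=5 is one option consistent with column 1 (I + B ≡ H (mod 10), carry-in 0) — take it, so I=5.
Step 4. [col 1: I + B ≡ H (mod 10)] column 1: given I=5, B=7, carry-in 0, and digits 1,5,7 already taken and all letters distinct, I+B≡H (mod 10) forces H=2. So H=2.
Step 5. [col 2: K + H ≡ Q (mod 10)] no forcing yet in column 2 (carry-in 1); K=0 is free and consistent — try it. So K=0.
Step 6. [col 2: K + H ≡ Q (mod 10)] from column 2 (K=0, H=2, carry-in 1, digits 0,1,2,5,7 already taken and all letters distinct): Q must equal 3, so Q=3.
Step 7. [col 3: Q + Q ≡ G (mod 10)] from column 3 (Q=3, carry-in 0, digits 0,1,2,3,5,7 already taken and all letters distinct): G must equal 6 ⇒ G=6.
Step 8. [col 4: N + R ≡ I (mod 10)] column 4 reads N+R+carry(0)=I with N=1, I=5; with digits 0,1,2,3,5,6,7 already taken and all letters distinct, the only value for R is 4, so R=4.
Step 9. [col 5: Y + G ≡ R (mod 10)] in column 5 we have Y+G≡R with carry-in 0; given G=6, R=4 and digits 0,1,2,3,4,5,6,7 already taken and all letters distinct, that pins Y to 8. So Y=8.

Answer: B=7, G=6, H=2, I=5, K=0, N=1, Q=3, R=4, Y=8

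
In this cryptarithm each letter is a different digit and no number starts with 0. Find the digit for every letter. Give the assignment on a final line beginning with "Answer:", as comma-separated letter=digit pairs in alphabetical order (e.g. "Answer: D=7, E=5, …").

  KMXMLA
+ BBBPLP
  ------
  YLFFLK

Step 1. [col 1: A + P ≡ K (mod 10)] no forcing yet in column 1 (carry-in 0); K=2 is free and consistent — try it. So K=2.
Step 2. [col 1: A + P ≡ K (mod 10)] column 1 (A + P ≡ K (mod 10), carry-in 0) doesn't pin A yet; pick A=5 and continue. So A=5.
Step 3. [col 1: A + P ≡ K (mod 10)] column 1: given A=5, K=2, carry-in 0, and digits 2,5 already taken and all letters distinct, A+P≡K (mod 10) forces P=7, so P=7.
Step 4. [col 2: L + L ≡ L (mod 10)] in column 2 we have L+L≡L with carry-in 1; given nothing yet and digits 2,5,7 already taken and all letters distinct, that pins L to 9, so L=9.
Step 5. [col 3: M + P ≡ F (mod 10)] F=6 is one option consistent with column 3 (M + P ≡ F (mod 10), carry-in 1) — take it. So F=6.
Step 6. [col 3: M + P ≡ F (mod 10)] column 3: given P=7, F=6, carry-in 1, and digits 2,5,6,7,9 already taken and all letters distinct, M+P≡F (mod 10) forces M=8, so M=8.
Step 7. [col 4: X + B ≡ F (mod 10)] column 4 (X + B ≡ F (mod 10), carry-in 1) doesn't pin X yet; pick X=4 and continue ⇒ X=4.
Step 8. [col 4: X + B ≡ F (mod 10)] column 4: given X=4, F=6, carry-in 1, and digits 2,4,5,6,7,8,9 already taken and all letters distinct, X+B≡F (mod 10) forces B=1 ⇒ B=1.
Step 9. [col 6: K + B ≡ Y (mod 10)] column 6: given K=2, B=1, carry-in 0, and digits 1,2,4,5,6,7,8,9 already taken and all letters distinct, K+B≡Y (mod 10) forces Y=3 ⇒ Y=3.

Answer: A=5, B=1, F=6, K=2, L=9, M=8, P=7, X=4, Y=3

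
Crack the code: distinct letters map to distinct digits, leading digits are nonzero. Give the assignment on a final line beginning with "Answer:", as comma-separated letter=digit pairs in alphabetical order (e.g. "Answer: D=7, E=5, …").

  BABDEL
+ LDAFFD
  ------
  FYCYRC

Step 1. [col 1: L + D ≡ C (mod 10)] several values work for L in column 1 (L + D ≡ C (mod 10), carry-in 0); try L=1, so L=1.
Step 2. [col 1: L + D ≡ C (mod 10)] several values work for C in column 1 (L + D ≡ C (mod 10), carry-in 0); try C=6. So C=6.
Step 3. [col 1: L + D ≡ C (mod 10)] column 1 reads L+D+carry(0)=C with L=1, C=6; with digits 1,6 already taken and all letters distinct, the only value for D is 5. So D=5.
Step 4. [col 2: E + F ≡ R (mod 10)] column 2 (E + F ≡ R (mod 10), carry-in 0) doesn't pin R yet; pick R=0 and continue, so R=0.
Step 5. [col 2: E + F ≡ R (mod 10)] F=3 is one option consistent with column 2 (E + F ≡ R (mod 10), carry-in 0) — take it ⇒ F=3.
Step 6. [col 2: E + F ≡ R (mod 10)] column 2: given F=3, R=0, carry-in 0, and digits 0,1,3,5,6 already taken and all letters distinct, E+F≡R (mod 10) forces E=7. So E=7.
Step 7. [col 3: D + F ≡ Y (mod 10)] in column 3 we have D+F≡Y with carry-in 1; given D=5, F=3 and digits 0,1,3,5,6,7 already taken and all letters distinct, that pins Y to 9. So Y=9.
Step 8. [col 4: B + A ≡ C (mod 10)] column 4 (B + A ≡ C (mod 10), carry-in 0) doesn't pin B yet; pick B=2 and continue, so B=2.
Step 9. [col 4: B + A ≡ C (mod 10)] column 4 reads B+A+carry(0)=C with B=2, C=6; with digits 0,1,2,3,5,6,7,9 already taken and all letters distinct, the only value for A is 4 ⇒ A=4.

Answer: A=4, B=2, C=6, D=5, E=7, F=3, L=1, R=0, Y=9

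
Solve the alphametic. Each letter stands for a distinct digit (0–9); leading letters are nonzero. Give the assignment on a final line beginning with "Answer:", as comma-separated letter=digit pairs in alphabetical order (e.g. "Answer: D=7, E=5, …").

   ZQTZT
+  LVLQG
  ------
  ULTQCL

Step 1. [col 1: T + G ≡ L (mod 10)] several values work for G in column 1 (T + G ≡ L (mod 10), carry-in 0); try G=3. So G=3.
Step 2. [U] the sum has 6 digits but both addends have 5; that extra leading digit U is the final carry, namely 1. So U=1.
Step 3. [col 1: T + G ≡ L (mod 10)] column 1 (T + G ≡ L (mod 10), carry-in 0) doesn't pin T yet; pick T=2 and continue, so T=2.
Step 4. [col 1: T + G ≡ L (mod 10)] in column 1 we have T+G≡L with carry-in 0; given T=2, G=3 and digits 1,2,3 already taken and all letters distinct, that pins L to 5. So L=5.
Step 5. [col 2: Z + Q ≡ C (mod 10)] no forcing yet in column 2 (carry-in 0); Z=9 is free and consistent — try it. So Z=9.
Step 6. [col 2: Z + Q ≡ C (mod 10)] no forcing yet in column 2 (carry-in 0); Q=8 is free and consistent — try it, so Q=8.
Step 7. [col 2: Z + Q ≡ C (mod 10)] in column 2 we have Z+Q≡C with carry-in 0; given Z=9, Q=8 and digits 1,2,3,5,8,9 already taken and all letters distinct, that pins C to 7. So C=7.
Step 8. [col 4: Q + V ≡ T (mod 10)] column 4: given Q=8, T=2, carry-in 0, and digits 1,2,3,5,7,8,9 already taken and all letters distinct, Q+V≡T (mod 10) forces V=4 ⇒ V=4.

Answer: C=7, G=3, L=5, Q=8, T=2, U=1, V=4, Z=9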